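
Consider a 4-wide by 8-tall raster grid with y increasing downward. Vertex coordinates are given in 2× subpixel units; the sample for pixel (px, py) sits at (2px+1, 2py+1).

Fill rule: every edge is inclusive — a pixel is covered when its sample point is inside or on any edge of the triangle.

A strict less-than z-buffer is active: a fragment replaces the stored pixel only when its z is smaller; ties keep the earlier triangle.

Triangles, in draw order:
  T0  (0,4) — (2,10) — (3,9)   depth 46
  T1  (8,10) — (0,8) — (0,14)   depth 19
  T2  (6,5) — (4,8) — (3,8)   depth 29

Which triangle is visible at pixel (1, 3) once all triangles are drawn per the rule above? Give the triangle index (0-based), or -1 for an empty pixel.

T0:
  2·area = 8  (B↔C swapped to make it positive)
  edge (0, 4)→(3, 9): d=(3,5) inclusive
  edge (3, 9)→(2, 10): d=(-1,1) inclusive
  edge (2, 10)→(0, 4): d=(-2,-6) inclusive
    (3,2)@(7, 5): e=[-32,0,40] → ·  [on edge]
    (0,3)@(1, 7): e=[4,4,0] → █  [on edge]
    (1,3)@(3, 7): e=[-6,2,12] → ·
    (2,3)@(5, 7): e=[-16,0,24] → ·  [on edge]
    (0,4)@(1, 9): e=[10,2,-4] → ·
    (1,4)@(3, 9): e=[0,0,8] → █  [on edge]
    (2,4)@(5, 9): e=[-10,-2,20] → ·
    (0,5)@(1, 11): e=[16,0,-8] → ·  [on edge]
    (1,5)@(3, 11): e=[6,-2,4] → ·
    (1,6)@(3, 13): e=[12,-4,0] → ·  [on edge]
  covered (2 px):
    · · · ·
    · · · ·
    · · · ·
    █ · · ·
    · █ · ·
    · · · ·
    · · · ·
    · · · ·
T1:
  2·area = 48  (B↔C swapped to make it positive)
  edge (8, 10)→(0, 14): d=(-8,4) inclusive
  edge (0, 14)→(0, 8): d=(0,-6) inclusive
  edge (0, 8)→(8, 10): d=(8,2) inclusive
    (0,4)@(1, 9): e=[36,6,6] → █
    (1,4)@(3, 9): e=[28,18,2] → █
    (2,4)@(5, 9): e=[20,30,-2] → ·
    (0,5)@(1, 11): e=[20,6,22] → █
    (2,5)@(5, 11): e=[4,30,14] → █
    (3,5)@(7, 11): e=[-4,42,10] → ·
    (0,6)@(1, 13): e=[4,6,38] → █
    (1,6)@(3, 13): e=[-4,18,34] → ·
    (2,6)@(5, 13): e=[-12,30,30] → ·
    (0,7)@(1, 15): e=[-12,6,54] → ·
  covered (6 px):
    · · · ·
    · · · ·
    · · · ·
    · · · ·
    █ █ · ·
    █ █ █ ·
    █ · · ·
    · · · ·
T2:
  2·area = 3
  edge (6, 5)→(4, 8): d=(-2,3) inclusive
  edge (4, 8)→(3, 8): d=(-1,0) inclusive
  edge (3, 8)→(6, 5): d=(3,-3) inclusive
  covered (0 px):
    · · · ·
    · · · ·
    · · · ·
    · · · ·
    · · · ·
    · · · ·
    · · · ·
    · · · ·

Z-buffer (winner per pixel, '.' = empty):
  . . . .
  . . . .
  . . . .
  0 . . .
  1 1 . .
  1 1 1 .
  1 . . .
  . . . .

Result: -1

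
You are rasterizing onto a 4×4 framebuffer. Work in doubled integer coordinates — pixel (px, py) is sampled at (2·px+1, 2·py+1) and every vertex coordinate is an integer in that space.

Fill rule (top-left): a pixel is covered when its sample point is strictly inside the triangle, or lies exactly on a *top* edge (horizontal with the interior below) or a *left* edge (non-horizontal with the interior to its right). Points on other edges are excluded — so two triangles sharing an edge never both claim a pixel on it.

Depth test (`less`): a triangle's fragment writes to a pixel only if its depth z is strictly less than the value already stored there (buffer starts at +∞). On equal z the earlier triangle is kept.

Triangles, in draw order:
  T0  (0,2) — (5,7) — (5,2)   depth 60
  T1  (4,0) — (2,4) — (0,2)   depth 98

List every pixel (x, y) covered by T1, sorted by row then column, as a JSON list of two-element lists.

T0:
  2·area = 25  (B↔C swapped to make it positive)
  edge (0, 2)→(5, 2): d=(5,0) top-left  bias=+0
  edge (5, 2)→(5, 7): d=(0,5) right/bottom  bias=-1
  edge (5, 7)→(0, 2): d=(-5,-5) top-left  bias=+0
    (2,0)@(5, 1): e=[-5,0,30] → .  [on edge]
    (0,1)@(1, 3): e=[5,20,0] → X  [on edge]
    (1,1)@(3, 3): e=[5,10,10] → X
    (2,1)@(5, 3): e=[5,0,20] → .  [on edge]
    (0,2)@(1, 5): e=[15,20,-10] → .
    (1,2)@(3, 5): e=[15,10,0] → X  [on edge]
    (2,2)@(5, 5): e=[15,0,10] → .  [on edge]
    (1,3)@(3, 7): e=[25,10,-10] → .
    (2,3)@(5, 7): e=[25,0,0] → .  [on edge]
  covered (3 px):
    . . . .
    X X . .
    . X . .
    . . . .
T1:
  2·area = 12
  edge (4, 0)→(2, 4): d=(-2,4) right/bottom  bias=-1
  edge (2, 4)→(0, 2): d=(-2,-2) top-left  bias=+0
  edge (0, 2)→(4, 0): d=(4,-2) top-left  bias=+0
    (1,0)@(3, 1): e=[2,8,2] → X
    (2,0)@(5, 1): e=[-6,12,6] → .
    (0,1)@(1, 3): e=[6,0,6] → X  [on edge]
    (1,1)@(3, 3): e=[-2,4,10] → .
    (0,2)@(1, 5): e=[2,-4,14] → .
    (1,2)@(3, 5): e=[-6,0,18] → .  [on edge]
    (2,3)@(5, 7): e=[-18,0,30] → .  [on edge]
  covered (2 px):
    . X . .
    X . . .
    . . . .
    . . . .

Answer: [[1,0],[0,1]]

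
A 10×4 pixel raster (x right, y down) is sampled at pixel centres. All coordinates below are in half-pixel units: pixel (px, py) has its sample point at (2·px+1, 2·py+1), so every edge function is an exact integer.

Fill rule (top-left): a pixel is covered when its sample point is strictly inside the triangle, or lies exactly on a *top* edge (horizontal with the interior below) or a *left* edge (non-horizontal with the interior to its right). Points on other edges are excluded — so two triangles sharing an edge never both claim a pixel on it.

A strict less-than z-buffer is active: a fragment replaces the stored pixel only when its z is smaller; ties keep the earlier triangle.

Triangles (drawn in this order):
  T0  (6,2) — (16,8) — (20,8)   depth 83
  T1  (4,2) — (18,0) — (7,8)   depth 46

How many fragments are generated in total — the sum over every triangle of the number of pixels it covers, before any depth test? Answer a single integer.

T0:
  2·area = 24  (B↔C swapped to make it positive)
  edge (6, 2)→(20, 8): d=(14,6) right/bottom  bias=-1
  edge (20, 8)→(16, 8): d=(-4,0) right/bottom  bias=-1
  edge (16, 8)→(6, 2): d=(-10,-6) top-left  bias=+0
    (5,2)@(11, 5): e=[12,12,0] → █  [on edge]
    (6,2)@(13, 5): e=[0,12,12] → ·  [on edge]
    (5,3)@(11, 7): e=[40,4,-20] → ·
    (7,3)@(15, 7): e=[16,4,4] → █
    (8,3)@(17, 7): e=[4,4,16] → █
    (9,3)@(19, 7): e=[-8,4,28] → ·
  covered (3 px):
    · · · · · · · · · ·
    · · · · · · · · · ·
    · · · · · █ · · · ·
    · · · · · · · █ █ ·
T1:
  2·area = 90
  edge (4, 2)→(18, 0): d=(14,-2) top-left  bias=+0
  edge (18, 0)→(7, 8): d=(-11,8) right/bottom  bias=-1
  edge (7, 8)→(4, 2): d=(-3,-6) top-left  bias=+0
    (5,0)@(11, 1): e=[0,45,45] → █  [on edge]
    (6,0)@(13, 1): e=[4,29,57] → █
    (7,0)@(15, 1): e=[8,13,69] → █
    (8,0)@(17, 1): e=[12,-3,81] → ·
    (2,1)@(5, 3): e=[16,71,3] → █
    (3,1)@(7, 3): e=[20,55,15] → █
    (4,1)@(9, 3): e=[24,39,27] → █
    (7,1)@(15, 3): e=[36,-9,63] → ·
    (2,2)@(5, 5): e=[44,49,-3] → ·
    (3,2)@(7, 5): e=[48,33,9] → █
    (6,2)@(13, 5): e=[60,-15,45] → ·
    (3,3)@(7, 7): e=[76,11,3] → █
  covered (12 px):
    · · · · · █ █ █ · ·
    · · █ █ █ █ █ · · ·
    · · · █ █ █ · · · ·
    · · · █ · · · · · ·

Final: 15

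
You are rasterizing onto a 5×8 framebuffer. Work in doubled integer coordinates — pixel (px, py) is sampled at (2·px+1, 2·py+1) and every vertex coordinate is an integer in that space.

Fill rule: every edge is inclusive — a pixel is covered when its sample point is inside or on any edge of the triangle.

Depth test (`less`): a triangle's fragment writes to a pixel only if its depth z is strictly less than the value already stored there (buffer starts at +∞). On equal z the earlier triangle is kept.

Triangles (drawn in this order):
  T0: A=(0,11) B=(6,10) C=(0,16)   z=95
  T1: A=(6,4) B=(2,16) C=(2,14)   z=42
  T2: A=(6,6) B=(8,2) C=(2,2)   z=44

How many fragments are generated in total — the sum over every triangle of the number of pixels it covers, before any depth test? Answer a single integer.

T0:
  2·area = 30
  edge (0, 11)→(6, 10): d=(6,-1) inclusive
  edge (6, 10)→(0, 16): d=(-6,6) inclusive
  edge (0, 16)→(0, 11): d=(0,-5) inclusive
    (4,3)@(9, 7): e=[-15,0,45] → .  [on edge]
    (3,4)@(7, 9): e=[-5,0,35] → .  [on edge]
    (0,5)@(1, 11): e=[1,24,5] → X
    (1,5)@(3, 11): e=[3,12,15] → X
    (2,5)@(5, 11): e=[5,0,25] → X  [on edge]
    (3,5)@(7, 11): e=[7,-12,35] → .
    (0,6)@(1, 13): e=[13,12,5] → X
    (1,6)@(3, 13): e=[15,0,15] → X  [on edge]
    (2,6)@(5, 13): e=[17,-12,25] → .
    (0,7)@(1, 15): e=[25,0,5] → X  [on edge]
    (1,7)@(3, 15): e=[27,-12,15] → .
  covered (6 px):
    . . . . .
    . . . . .
    . . . . .
    . . . . .
    . . . . .
    X X X . .
    X X . . .
    X . . . .
T1:
  2·area = 8
  edge (6, 4)→(2, 16): d=(-4,12) inclusive
  edge (2, 16)→(2, 14): d=(0,-2) inclusive
  edge (2, 14)→(6, 4): d=(4,-10) inclusive
    (3,0)@(7, 1): e=[0,10,-2] → .  [on edge]
    (2,3)@(5, 7): e=[0,6,2] → X  [on edge]
    (3,3)@(7, 7): e=[-24,10,22] → .
    (2,4)@(5, 9): e=[-8,6,10] → .
    (1,6)@(3, 13): e=[0,2,6] → X  [on edge]
    (2,6)@(5, 13): e=[-24,6,26] → .
    (1,7)@(3, 15): e=[-8,2,14] → .
  covered (2 px):
    . . . . .
    . . . . .
    . . . . .
    . . X . .
    . . . . .
    . . . . .
    . X . . .
    . . . . .
T2:
  2·area = 24  (B↔C swapped to make it positive)
  edge (6, 6)→(2, 2): d=(-4,-4) inclusive
  edge (2, 2)→(8, 2): d=(6,0) inclusive
  edge (8, 2)→(6, 6): d=(-2,4) inclusive
    (0,0)@(1, 1): e=[0,-6,30] → .  [on edge]
    (1,1)@(3, 3): e=[0,6,18] → X  [on edge]
    (2,1)@(5, 3): e=[8,6,10] → X
    (3,1)@(7, 3): e=[16,6,2] → X
    (4,1)@(9, 3): e=[24,6,-6] → .
    (1,2)@(3, 5): e=[-8,18,14] → .
    (2,2)@(5, 5): e=[0,18,6] → X  [on edge]
    (3,2)@(7, 5): e=[8,18,-2] → .
    (2,3)@(5, 7): e=[-8,30,2] → .
    (3,3)@(7, 7): e=[0,30,-6] → .  [on edge]
    (4,4)@(9, 9): e=[0,42,-18] → .  [on edge]
  covered (4 px):
    . . . . .
    . X X X .
    . . X . .
    . . . . .
    . . . . .
    . . . . .
    . . . . .
    . . . . .

Final: 12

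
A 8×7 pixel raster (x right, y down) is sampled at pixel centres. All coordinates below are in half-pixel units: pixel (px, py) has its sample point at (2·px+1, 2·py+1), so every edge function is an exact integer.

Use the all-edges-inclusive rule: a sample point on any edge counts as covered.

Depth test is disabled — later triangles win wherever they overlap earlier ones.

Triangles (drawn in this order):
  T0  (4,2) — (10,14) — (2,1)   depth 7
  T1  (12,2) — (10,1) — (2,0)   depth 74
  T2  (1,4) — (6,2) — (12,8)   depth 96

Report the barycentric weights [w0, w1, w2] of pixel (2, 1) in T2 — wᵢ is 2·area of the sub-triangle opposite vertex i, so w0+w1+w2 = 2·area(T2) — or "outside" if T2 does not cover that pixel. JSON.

T0:
  2·area = 18
  edge (4, 2)→(10, 14): d=(6,12) inclusive
  edge (10, 14)→(2, 1): d=(-8,-13) inclusive
  edge (2, 1)→(4, 2): d=(2,1) inclusive
    (2,2)@(5, 5): e=[6,7,5] → █
    (3,2)@(7, 5): e=[-18,33,3] → ·
    (2,3)@(5, 7): e=[18,-9,9] → ·
    (3,4)@(7, 9): e=[6,1,11] → █
    (4,4)@(9, 9): e=[-18,27,9] → ·
    (3,5)@(7, 11): e=[18,-15,15] → ·
  covered (2 px):
    · · · · · · · ·
    · · · · · · · ·
    · · █ · · · · ·
    · · · · · · · ·
    · · · █ · · · ·
    · · · · · · · ·
    · · · · · · · ·
T1:
  2·area = 6  (B↔C swapped to make it positive)
  edge (12, 2)→(2, 0): d=(-10,-2) inclusive
  edge (2, 0)→(10, 1): d=(8,1) inclusive
  edge (10, 1)→(12, 2): d=(2,1) inclusive
    (3,0)@(7, 1): e=[0,3,3] → █  [on edge]
    (4,0)@(9, 1): e=[4,1,1] → █
    (5,0)@(11, 1): e=[8,-1,-1] → ·
    (3,1)@(7, 3): e=[-20,19,7] → ·
    (4,1)@(9, 3): e=[-16,17,5] → ·
  covered (2 px):
    · · · █ █ · · ·
    · · · · · · · ·
    · · · · · · · ·
    · · · · · · · ·
    · · · · · · · ·
    · · · · · · · ·
    · · · · · · · ·
T2:
  2·area = 42
  edge (1, 4)→(6, 2): d=(5,-2) inclusive
  edge (6, 2)→(12, 8): d=(6,6) inclusive
  edge (12, 8)→(1, 4): d=(-11,-4) inclusive
    (2,0)@(5, 1): e=[-7,0,49] → ·  [on edge]
    (2,1)@(5, 3): e=[3,12,27] → █
    (3,1)@(7, 3): e=[7,0,35] → █  [on edge]
    (4,1)@(9, 3): e=[11,-12,43] → ·
    (2,2)@(5, 5): e=[13,24,5] → █
    (4,2)@(9, 5): e=[21,0,21] → █  [on edge]
    (5,2)@(11, 5): e=[25,-12,29] → ·
    (2,3)@(5, 7): e=[23,36,-17] → ·
    (3,3)@(7, 7): e=[27,24,-9] → ·
    (4,3)@(9, 7): e=[31,12,-1] → ·
    (5,3)@(11, 7): e=[35,0,7] → █  [on edge]
    (6,3)@(13, 7): e=[39,-12,15] → ·
    (6,4)@(13, 9): e=[49,0,-7] → ·  [on edge]
    (7,5)@(15, 11): e=[63,0,-21] → ·  [on edge]
  covered (6 px):
    · · · · · · · ·
    · · █ █ · · · ·
    · · █ █ █ · · ·
    · · · · · █ · ·
    · · · · · · · ·
    · · · · · · · ·
    · · · · · · · ·

Final: [12,27,3]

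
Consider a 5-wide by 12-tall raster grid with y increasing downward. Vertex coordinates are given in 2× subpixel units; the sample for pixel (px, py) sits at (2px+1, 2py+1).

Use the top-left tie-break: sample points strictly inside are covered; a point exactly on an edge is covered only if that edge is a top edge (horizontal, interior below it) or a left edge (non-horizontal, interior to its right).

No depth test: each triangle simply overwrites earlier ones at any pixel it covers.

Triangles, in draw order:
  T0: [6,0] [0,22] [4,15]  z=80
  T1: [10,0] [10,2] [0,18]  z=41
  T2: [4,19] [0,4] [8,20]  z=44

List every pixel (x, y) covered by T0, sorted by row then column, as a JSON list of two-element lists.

T0:
  2·area = 46  (B↔C swapped to make it positive)
  edge (6, 0)→(4, 15): d=(-2,15) right/bottom  bias=-1
  edge (4, 15)→(0, 22): d=(-4,7) right/bottom  bias=-1
  edge (0, 22)→(6, 0): d=(6,-22) top-left  bias=+0
    (2,2)@(5, 5): e=[5,33,8] → X
    (3,2)@(7, 5): e=[-25,19,52] → .
    (2,3)@(5, 7): e=[1,25,20] → X
    (3,3)@(7, 7): e=[-29,11,64] → .
    (2,4)@(5, 9): e=[-3,17,32] → .
    (1,5)@(3, 11): e=[23,23,0] → X  [on edge]
    (2,5)@(5, 11): e=[-7,9,44] → .
    (1,6)@(3, 13): e=[19,15,12] → X
    (2,6)@(5, 13): e=[-11,1,56] → .
    (1,7)@(3, 15): e=[15,7,24] → X
    (2,7)@(5, 15): e=[-15,-7,68] → .
    (1,8)@(3, 17): e=[11,-1,36] → .
  covered (6 px):
    . . . . .
    . . . . .
    . . X . .
    . . X . .
    . . . . .
    . X . . .
    . X . . .
    . X . . .
    . . . . .
    X . . . .
    . . . . .
    . . . . .
T1:
  2·area = 20
  edge (10, 0)→(10, 2): d=(0,2) right/bottom  bias=-1
  edge (10, 2)→(0, 18): d=(-10,16) right/bottom  bias=-1
  edge (0, 18)→(10, 0): d=(10,-18) top-left  bias=+0
    (4,1)@(9, 3): e=[2,6,12] → X
    (4,2)@(9, 5): e=[2,-14,32] → .
    (2,4)@(5, 9): e=[10,10,0] → X  [on edge]
    (3,4)@(7, 9): e=[6,-22,36] → .
    (2,5)@(5, 11): e=[10,-10,20] → .
    (1,6)@(3, 13): e=[14,2,4] → X
    (2,6)@(5, 13): e=[10,-30,40] → .
    (1,7)@(3, 15): e=[14,-18,24] → .
  covered (3 px):
    . . . . .
    . . . . X
    . . . . .
    . . . . .
    . . X . .
    . . . . .
    . X . . .
    . . . . .
    . . . . .
    . . . . .
    . . . . .
    . . . . .
T2:
  2·area = 56
  edge (4, 19)→(0, 4): d=(-4,-15) top-left  bias=+0
  edge (0, 4)→(8, 20): d=(8,16) right/bottom  bias=-1
  edge (8, 20)→(4, 19): d=(-4,-1) top-left  bias=+0
    (0,3)@(1, 7): e=[3,8,45] → X
    (1,3)@(3, 7): e=[33,-24,47] → .
    (0,4)@(1, 9): e=[-5,24,37] → .
    (1,5)@(3, 11): e=[17,8,31] → X
    (2,5)@(5, 11): e=[47,-24,33] → .
    (1,6)@(3, 13): e=[9,24,23] → X
    (2,6)@(5, 13): e=[39,-8,25] → .
    (1,7)@(3, 15): e=[1,40,15] → X
    (2,7)@(5, 15): e=[31,8,17] → X
    (3,7)@(7, 15): e=[61,-24,19] → .
    (1,8)@(3, 17): e=[-7,56,7] → .
    (2,8)@(5, 17): e=[23,24,9] → X
  covered (8 px):
    . . . . .
    . . . . .
    . . . . .
    X . . . .
    . . . . .
    . X . . .
    . X . . .
    . X X . .
    . . X . .
    . . X X .
    . . . . .
    . . . . .

Answer: [[2,2],[2,3],[1,5],[1,6],[1,7],[0,9]]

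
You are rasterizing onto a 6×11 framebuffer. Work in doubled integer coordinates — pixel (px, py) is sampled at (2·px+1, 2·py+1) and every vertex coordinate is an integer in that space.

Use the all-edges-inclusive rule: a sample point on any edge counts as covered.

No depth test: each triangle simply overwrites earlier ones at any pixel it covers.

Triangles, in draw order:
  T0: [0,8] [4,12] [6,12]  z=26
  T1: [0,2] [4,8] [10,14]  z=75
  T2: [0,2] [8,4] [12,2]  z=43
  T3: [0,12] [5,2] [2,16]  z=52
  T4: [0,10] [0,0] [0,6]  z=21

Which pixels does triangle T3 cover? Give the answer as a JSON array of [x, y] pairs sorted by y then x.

T0:
  2·area = 8  (B↔C swapped to make it positive)
  edge (0, 8)→(6, 12): d=(6,4) inclusive
  edge (6, 12)→(4, 12): d=(-2,0) inclusive
  edge (4, 12)→(0, 8): d=(-4,-4) inclusive
    (0,4)@(1, 9): e=[2,6,0] → █  [on edge]
    (1,4)@(3, 9): e=[-6,6,8] → ·
    (0,5)@(1, 11): e=[14,2,-8] → ·
    (1,5)@(3, 11): e=[6,2,0] → █  [on edge]
    (2,5)@(5, 11): e=[-2,2,8] → ·
    (1,6)@(3, 13): e=[18,-2,-8] → ·
    (2,6)@(5, 13): e=[10,-2,0] → ·  [on edge]
    (3,7)@(7, 15): e=[14,-6,0] → ·  [on edge]
    (4,8)@(9, 17): e=[18,-10,0] → ·  [on edge]
    (5,9)@(11, 19): e=[22,-14,0] → ·  [on edge]
  covered (2 px):
    · · · · · ·
    · · · · · ·
    · · · · · ·
    · · · · · ·
    █ · · · · ·
    · █ · · · ·
    · · · · · ·
    · · · · · ·
    · · · · · ·
    · · · · · ·
    · · · · · ·
T1:
  2·area = 12  (B↔C swapped to make it positive)
  edge (0, 2)→(10, 14): d=(10,12) inclusive
  edge (10, 14)→(4, 8): d=(-6,-6) inclusive
  edge (4, 8)→(0, 2): d=(-4,-6) inclusive
    (0,2)@(1, 5): e=[18,0,-6] → ·  [on edge]
    (1,3)@(3, 7): e=[14,0,-2] → ·  [on edge]
    (2,4)@(5, 9): e=[10,0,2] → █  [on edge]
    (3,4)@(7, 9): e=[-14,12,14] → ·
    (2,5)@(5, 11): e=[30,-12,-6] → ·
    (3,5)@(7, 11): e=[6,0,6] → █  [on edge]
    (4,5)@(9, 11): e=[-18,12,18] → ·
    (3,6)@(7, 13): e=[26,-12,-2] → ·
    (4,6)@(9, 13): e=[2,0,10] → █  [on edge]
    (5,6)@(11, 13): e=[-22,12,22] → ·
    (4,7)@(9, 15): e=[22,-12,2] → ·
    (5,7)@(11, 15): e=[-2,0,14] → ·  [on edge]
  covered (3 px):
    · · · · · ·
    · · · · · ·
    · · · · · ·
    · · · · · ·
    · · █ · · ·
    · · · █ · ·
    · · · · █ ·
    · · · · · ·
    · · · · · ·
    · · · · · ·
    · · · · · ·
T2:
  2·area = 24  (B↔C swapped to make it positive)
  edge (0, 2)→(12, 2): d=(12,0) inclusive
  edge (12, 2)→(8, 4): d=(-4,2) inclusive
  edge (8, 4)→(0, 2): d=(-8,-2) inclusive
    (2,1)@(5, 3): e=[12,10,2] → █
    (3,1)@(7, 3): e=[12,6,6] → █
    (4,1)@(9, 3): e=[12,2,10] → █
    (5,1)@(11, 3): e=[12,-2,14] → ·
    (2,2)@(5, 5): e=[36,2,-14] → ·
    (3,2)@(7, 5): e=[36,-2,-10] → ·
    (4,2)@(9, 5): e=[36,-6,-6] → ·
  covered (3 px):
    · · · · · ·
    · · █ █ █ ·
    · · · · · ·
    · · · · · ·
    · · · · · ·
    · · · · · ·
    · · · · · ·
    · · · · · ·
    · · · · · ·
    · · · · · ·
    · · · · · ·
T3:
  2·area = 40
  edge (0, 12)→(5, 2): d=(5,-10) inclusive
  edge (5, 2)→(2, 16): d=(-3,14) inclusive
  edge (2, 16)→(0, 12): d=(-2,-4) inclusive
    (1,3)@(3, 7): e=[5,13,22] → █
    (2,3)@(5, 7): e=[25,-15,30] → ·
    (1,4)@(3, 9): e=[15,7,18] → █
    (2,4)@(5, 9): e=[35,-21,26] → ·
    (0,5)@(1, 11): e=[5,29,6] → █
    (2,5)@(5, 11): e=[45,-27,22] → ·
    (0,6)@(1, 13): e=[15,23,2] → █
    (1,6)@(3, 13): e=[35,-5,10] → ·
    (0,7)@(1, 15): e=[25,17,-2] → ·
  covered (5 px):
    · · · · · ·
    · · · · · ·
    · · · · · ·
    · █ · · · ·
    · █ · · · ·
    █ █ · · · ·
    █ · · · · ·
    · · · · · ·
    · · · · · ·
    · · · · · ·
    · · · · · ·
T4:
  degenerate (2·area = 0) — covers nothing

Answer: [[1,3],[1,4],[0,5],[1,5],[0,6]]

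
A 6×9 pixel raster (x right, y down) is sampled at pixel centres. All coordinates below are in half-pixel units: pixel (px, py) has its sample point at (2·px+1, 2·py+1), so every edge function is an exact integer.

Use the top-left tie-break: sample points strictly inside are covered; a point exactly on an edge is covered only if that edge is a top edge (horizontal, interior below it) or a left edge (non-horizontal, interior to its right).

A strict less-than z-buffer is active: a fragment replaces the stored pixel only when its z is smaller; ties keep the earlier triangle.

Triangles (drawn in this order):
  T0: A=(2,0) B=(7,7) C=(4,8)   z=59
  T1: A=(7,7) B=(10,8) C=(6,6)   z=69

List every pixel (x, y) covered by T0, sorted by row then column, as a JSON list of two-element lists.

T0:
  2·area = 26
  edge (2, 0)→(7, 7): d=(5,7) right/bottom  bias=-1
  edge (7, 7)→(4, 8): d=(-3,1) right/bottom  bias=-1
  edge (4, 8)→(2, 0): d=(-2,-8) top-left  bias=+0
    (1,1)@(3, 3): e=[8,16,2] → X
    (2,1)@(5, 3): e=[-6,14,18] → .
    (1,2)@(3, 5): e=[18,10,-2] → .
    (2,2)@(5, 5): e=[4,8,14] → X
    (3,2)@(7, 5): e=[-10,6,30] → .
    (2,3)@(5, 7): e=[14,2,10] → X
    (3,3)@(7, 7): e=[0,0,26] → .  [on edge]
    (0,4)@(1, 9): e=[52,0,-26] → .  [on edge]
    (2,4)@(5, 9): e=[24,-4,6] → .
  covered (3 px):
    . . . . . .
    . X . . . .
    . . X . . .
    . . X . . .
    . . . . . .
    . . . . . .
    . . . . . .
    . . . . . .
    . . . . . .
T1:
  2·area = 2  (B↔C swapped to make it positive)
  edge (7, 7)→(6, 6): d=(-1,-1) top-left  bias=+0
  edge (6, 6)→(10, 8): d=(4,2) right/bottom  bias=-1
  edge (10, 8)→(7, 7): d=(-3,-1) top-left  bias=+0
    (0,0)@(1, 1): e=[0,-10,12] → .  [on edge]
    (1,1)@(3, 3): e=[0,-6,8] → .  [on edge]
    (0,2)@(1, 5): e=[-4,6,0] → .  [on edge]
    (2,2)@(5, 5): e=[0,-2,4] → .  [on edge]
    (3,3)@(7, 7): e=[0,2,0] → X  [on edge]
    (4,3)@(9, 7): e=[2,-2,2] → .
    (3,4)@(7, 9): e=[-2,10,-6] → .
    (4,4)@(9, 9): e=[0,6,-4] → .  [on edge]
    (5,5)@(11, 11): e=[0,10,-8] → .  [on edge]
  covered (1 px):
    . . . . . .
    . . . . . .
    . . . . . .
    . . . X . .
    . . . . . .
    . . . . . .
    . . . . . .
    . . . . . .
    . . . . . .

Final: [[1,1],[2,2],[2,3]]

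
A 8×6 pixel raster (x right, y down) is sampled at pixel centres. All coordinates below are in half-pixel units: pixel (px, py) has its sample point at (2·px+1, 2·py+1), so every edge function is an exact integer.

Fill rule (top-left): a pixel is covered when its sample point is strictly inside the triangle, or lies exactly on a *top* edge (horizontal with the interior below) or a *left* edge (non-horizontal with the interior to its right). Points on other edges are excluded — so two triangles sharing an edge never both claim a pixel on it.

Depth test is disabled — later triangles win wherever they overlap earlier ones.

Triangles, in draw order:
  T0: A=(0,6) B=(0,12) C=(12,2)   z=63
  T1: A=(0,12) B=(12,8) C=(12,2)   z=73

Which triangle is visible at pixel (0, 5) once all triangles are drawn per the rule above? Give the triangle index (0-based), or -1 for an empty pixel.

T0:
  2·area = 72  (B↔C swapped to make it positive)
  edge (0, 6)→(12, 2): d=(12,-4) top-left  bias=+0
  edge (12, 2)→(0, 12): d=(-12,10) right/bottom  bias=-1
  edge (0, 12)→(0, 6): d=(0,-6) top-left  bias=+0
    (7,0)@(15, 1): e=[0,-18,90] → ·  [on edge]
    (4,1)@(9, 3): e=[0,18,54] → #  [on edge]
    (5,1)@(11, 3): e=[8,-2,66] → ·
    (1,2)@(3, 5): e=[0,54,18] → #  [on edge]
    (2,2)@(5, 5): e=[8,34,30] → #
    (3,2)@(7, 5): e=[16,14,42] → #
    (4,2)@(9, 5): e=[24,-6,54] → ·
    (0,3)@(1, 7): e=[16,50,6] → #
    (3,3)@(7, 7): e=[40,-10,42] → ·
    (0,4)@(1, 9): e=[40,26,6] → #
    (2,4)@(5, 9): e=[56,-14,30] → ·
    (0,5)@(1, 11): e=[64,2,6] → #
  covered (10 px):
    · · · · · · · ·
    · · · · # · · ·
    · # # # · · · ·
    # # # · · · · ·
    # # · · · · · ·
    # · · · · · · ·
T1:
  2·area = 72  (B↔C swapped to make it positive)
  edge (0, 12)→(12, 2): d=(12,-10) top-left  bias=+0
  edge (12, 2)→(12, 8): d=(0,6) right/bottom  bias=-1
  edge (12, 8)→(0, 12): d=(-12,4) right/bottom  bias=-1
    (5,1)@(11, 3): e=[2,6,64] → #
    (6,1)@(13, 3): e=[22,-6,56] → ·
    (4,2)@(9, 5): e=[6,18,48] → #
    (6,2)@(13, 5): e=[46,-6,32] → ·
    (3,3)@(7, 7): e=[10,30,32] → #
    (6,3)@(13, 7): e=[70,-6,8] → ·
    (7,3)@(15, 7): e=[90,-18,0] → ·  [on edge]
    (2,4)@(5, 9): e=[14,42,16] → #
    (4,4)@(9, 9): e=[54,18,0] → ·  [on edge]
    (5,4)@(11, 9): e=[74,6,-8] → ·
    (1,5)@(3, 11): e=[18,54,0] → ·  [on edge]
    (2,5)@(5, 11): e=[38,42,-8] → ·
  covered (8 px):
    · · · · · · · ·
    · · · · · # · ·
    · · · · # # · ·
    · · · # # # · ·
    · · # # · · · ·
    · · · · · · · ·

Z-buffer (winner per pixel, '.' = empty):
  . . . . . . . .
  . . . . 0 1 . .
  . 0 0 0 1 1 . .
  0 0 0 1 1 1 . .
  0 0 1 1 . . . .
  0 . . . . . . .

Final: 0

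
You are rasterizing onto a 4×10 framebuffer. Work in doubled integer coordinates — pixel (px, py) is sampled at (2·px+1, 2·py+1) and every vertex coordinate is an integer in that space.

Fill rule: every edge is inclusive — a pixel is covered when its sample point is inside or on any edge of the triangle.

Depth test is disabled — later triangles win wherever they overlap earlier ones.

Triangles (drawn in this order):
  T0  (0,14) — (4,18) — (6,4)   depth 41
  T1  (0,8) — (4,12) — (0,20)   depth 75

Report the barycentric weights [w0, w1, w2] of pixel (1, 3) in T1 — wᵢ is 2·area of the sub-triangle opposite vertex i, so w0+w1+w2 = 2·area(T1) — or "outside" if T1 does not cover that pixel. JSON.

T0:
  2·area = 64  (B↔C swapped to make it positive)
  edge (0, 14)→(6, 4): d=(6,-10) inclusive
  edge (6, 4)→(4, 18): d=(-2,14) inclusive
  edge (4, 18)→(0, 14): d=(-4,-4) inclusive
    (2,3)@(5, 7): e=[8,8,48] → █
    (3,3)@(7, 7): e=[28,-20,56] → ·
    (1,4)@(3, 9): e=[0,32,32] → █  [on edge]
    (3,4)@(7, 9): e=[40,-24,48] → ·
    (1,5)@(3, 11): e=[12,28,24] → █
    (2,5)@(5, 11): e=[32,0,32] → █  [on edge]
    (3,5)@(7, 11): e=[52,-28,40] → ·
    (0,6)@(1, 13): e=[4,52,8] → █
    (2,6)@(5, 13): e=[44,-4,24] → ·
    (0,7)@(1, 15): e=[16,48,0] → █  [on edge]
    (2,7)@(5, 15): e=[56,-8,16] → ·
    (0,8)@(1, 17): e=[28,44,-8] → ·
    (1,8)@(3, 17): e=[48,16,0] → █  [on edge]
    (2,9)@(5, 19): e=[80,-16,0] → ·  [on edge]
  covered (10 px):
    · · · ·
    · · · ·
    · · · ·
    · · █ ·
    · █ █ ·
    · █ █ ·
    █ █ · ·
    █ █ · ·
    · █ · ·
    · · · ·
T1:
  2·area = 48
  edge (0, 8)→(4, 12): d=(4,4) inclusive
  edge (4, 12)→(0, 20): d=(-4,8) inclusive
  edge (0, 20)→(0, 8): d=(0,-12) inclusive
    (0,4)@(1, 9): e=[0,36,12] → █  [on edge]
    (1,4)@(3, 9): e=[-8,20,36] → ·
    (0,5)@(1, 11): e=[8,28,12] → █
    (1,5)@(3, 11): e=[0,12,36] → █  [on edge]
    (2,5)@(5, 11): e=[-8,-4,60] → ·
    (0,6)@(1, 13): e=[16,20,12] → █
    (2,6)@(5, 13): e=[0,-12,60] → ·  [on edge]
    (0,7)@(1, 15): e=[24,12,12] → █
    (1,7)@(3, 15): e=[16,-4,36] → ·
    (3,7)@(7, 15): e=[0,-36,84] → ·  [on edge]
    (0,8)@(1, 17): e=[32,4,12] → █
    (1,8)@(3, 17): e=[24,-12,36] → ·
  covered (7 px):
    · · · ·
    · · · ·
    · · · ·
    · · · ·
    █ · · ·
    █ █ · ·
    █ █ · ·
    █ · · ·
    █ · · ·
    · · · ·

Final: "outside"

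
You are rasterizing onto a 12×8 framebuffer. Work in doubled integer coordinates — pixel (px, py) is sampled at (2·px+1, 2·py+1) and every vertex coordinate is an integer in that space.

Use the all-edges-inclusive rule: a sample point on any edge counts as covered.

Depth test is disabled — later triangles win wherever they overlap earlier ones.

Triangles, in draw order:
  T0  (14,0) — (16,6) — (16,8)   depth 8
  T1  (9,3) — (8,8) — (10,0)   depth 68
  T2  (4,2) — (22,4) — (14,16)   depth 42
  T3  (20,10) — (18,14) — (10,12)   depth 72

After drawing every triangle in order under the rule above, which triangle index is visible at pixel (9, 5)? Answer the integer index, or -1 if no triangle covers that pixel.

T0:
  2·area = 4
  edge (14, 0)→(16, 6): d=(2,6) inclusive
  edge (16, 6)→(16, 8): d=(0,2) inclusive
  edge (16, 8)→(14, 0): d=(-2,-8) inclusive
    (7,1)@(15, 3): e=[0,2,2] → #  [on edge]
    (8,1)@(17, 3): e=[-12,-2,18] → ·
    (7,2)@(15, 5): e=[4,2,-2] → ·
    (8,4)@(17, 9): e=[0,-2,6] → ·  [on edge]
    (9,7)@(19, 15): e=[0,-6,10] → ·  [on edge]
  covered (1 px):
    · · · · · · · · · · · ·
    · · · · · · · # · · · ·
    · · · · · · · · · · · ·
    · · · · · · · · · · · ·
    · · · · · · · · · · · ·
    · · · · · · · · · · · ·
    · · · · · · · · · · · ·
    · · · · · · · · · · · ·
T1:
  2·area = 2  (B↔C swapped to make it positive)
  edge (9, 3)→(10, 0): d=(1,-3) inclusive
  edge (10, 0)→(8, 8): d=(-2,8) inclusive
  edge (8, 8)→(9, 3): d=(1,-5) inclusive
    (4,1)@(9, 3): e=[0,2,0] → #  [on edge]
    (5,1)@(11, 3): e=[6,-14,10] → ·
    (4,2)@(9, 5): e=[2,-2,2] → ·
    (3,4)@(7, 9): e=[0,6,-4] → ·  [on edge]
    (3,6)@(7, 13): e=[4,-2,0] → ·  [on edge]
    (2,7)@(5, 15): e=[0,10,-8] → ·  [on edge]
  covered (1 px):
    · · · · · · · · · · · ·
    · · · · # · · · · · · ·
    · · · · · · · · · · · ·
    · · · · · · · · · · · ·
    · · · · · · · · · · · ·
    · · · · · · · · · · · ·
    · · · · · · · · · · · ·
    · · · · · · · · · · · ·
T2:
  2·area = 232
  edge (4, 2)→(22, 4): d=(18,2) inclusive
  edge (22, 4)→(14, 16): d=(-8,12) inclusive
  edge (14, 16)→(4, 2): d=(-10,-14) inclusive
    (2,1)@(5, 3): e=[16,212,4] → #
    (3,1)@(7, 3): e=[12,188,32] → #
    (4,1)@(9, 3): e=[8,164,60] → #
    (5,1)@(11, 3): e=[4,140,88] → #
    (6,1)@(13, 3): e=[0,116,116] → #  [on edge]
    (7,1)@(15, 3): e=[-4,92,144] → ·
    (2,2)@(5, 5): e=[52,196,-16] → ·
    (3,2)@(7, 5): e=[48,172,12] → #
    (7,2)@(15, 5): e=[32,76,124] → #
    (8,2)@(17, 5): e=[28,52,152] → #
    (9,2)@(19, 5): e=[24,28,180] → #
    (10,2)@(21, 5): e=[20,4,208] → #
    (4,4)@(9, 9): e=[116,116,0] → #  [on edge]
  covered (30 px):
    · · · · · · · · · · · ·
    · · # # # # # · · · · ·
    · · · # # # # # # # # ·
    · · · · # # # # # # · ·
    · · · · # # # # # · · ·
    · · · · · # # # # · · ·
    · · · · · · # # · · · ·
    · · · · · · · · · · · ·
T3:
  2·area = 36
  edge (20, 10)→(18, 14): d=(-2,4) inclusive
  edge (18, 14)→(10, 12): d=(-8,-2) inclusive
  edge (10, 12)→(20, 10): d=(10,-2) inclusive
    (7,5)@(15, 11): e=[18,18,0] → #  [on edge]
    (8,5)@(17, 11): e=[10,22,4] → #
    (9,5)@(19, 11): e=[2,26,8] → #
    (10,5)@(21, 11): e=[-6,30,12] → ·
    (2,6)@(5, 13): e=[54,-18,0] → ·  [on edge]
    (7,6)@(15, 13): e=[14,2,20] → #
    (9,6)@(19, 13): e=[-2,10,28] → ·
    (7,7)@(15, 15): e=[10,-14,40] → ·
    (8,7)@(17, 15): e=[2,-10,44] → ·
  covered (5 px):
    · · · · · · · · · · · ·
    · · · · · · · · · · · ·
    · · · · · · · · · · · ·
    · · · · · · · · · · · ·
    · · · · · · · · · · · ·
    · · · · · · · # # # · ·
    · · · · · · · # # · · ·
    · · · · · · · · · · · ·

Z-buffer (winner per pixel, '.' = empty):
  . . . . . . . . . . . .
  . . 2 2 2 2 2 0 . . . .
  . . . 2 2 2 2 2 2 2 2 .
  . . . . 2 2 2 2 2 2 . .
  . . . . 2 2 2 2 2 . . .
  . . . . . 2 2 3 3 3 . .
  . . . . . . 2 3 3 . . .
  . . . . . . . . . . . .

Result: 3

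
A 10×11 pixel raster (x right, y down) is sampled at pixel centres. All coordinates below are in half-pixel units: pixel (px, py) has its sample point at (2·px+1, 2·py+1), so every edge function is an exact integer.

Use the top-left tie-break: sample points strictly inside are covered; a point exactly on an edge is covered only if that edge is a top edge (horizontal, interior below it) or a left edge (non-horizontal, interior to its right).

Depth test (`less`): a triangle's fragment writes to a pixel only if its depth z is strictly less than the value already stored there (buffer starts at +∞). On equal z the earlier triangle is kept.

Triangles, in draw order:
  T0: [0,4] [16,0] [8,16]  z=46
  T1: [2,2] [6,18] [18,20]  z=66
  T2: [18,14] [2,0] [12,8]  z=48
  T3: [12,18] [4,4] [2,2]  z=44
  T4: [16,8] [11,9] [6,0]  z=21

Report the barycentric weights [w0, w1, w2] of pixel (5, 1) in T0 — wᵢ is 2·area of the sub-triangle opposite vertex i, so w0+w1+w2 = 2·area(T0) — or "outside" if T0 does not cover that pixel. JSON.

T0:
  2·area = 224
  edge (0, 4)→(16, 0): d=(16,-4) top-left  bias=+0
  edge (16, 0)→(8, 16): d=(-8,16) right/bottom  bias=-1
  edge (8, 16)→(0, 4): d=(-8,-12) top-left  bias=+0
    (6,0)@(13, 1): e=[4,40,180] → █
    (7,0)@(15, 1): e=[12,8,204] → █
    (8,0)@(17, 1): e=[20,-24,228] → ·
    (2,1)@(5, 3): e=[4,152,68] → █
    (3,1)@(7, 3): e=[12,120,92] → █
    (4,1)@(9, 3): e=[20,88,116] → █
    (5,1)@(11, 3): e=[28,56,140] → █
    (7,1)@(15, 3): e=[44,-8,188] → ·
    (0,2)@(1, 5): e=[20,200,4] → █
    (1,2)@(3, 5): e=[28,168,28] → █
    (7,2)@(15, 5): e=[76,-24,172] → ·
    (0,3)@(1, 7): e=[52,184,-12] → ·
  covered (28 px):
    · · · · · · █ █ · ·
    · · █ █ █ █ █ · · ·
    █ █ █ █ █ █ █ · · ·
    · █ █ █ █ █ · · · ·
    · · █ █ █ █ · · · ·
    · · █ █ █ · · · · ·
    · · · █ █ · · · · ·
    · · · · · · · · · ·
    · · · · · · · · · ·
    · · · · · · · · · ·
    · · · · · · · · · ·
T1:
  2·area = 184  (B↔C swapped to make it positive)
  edge (2, 2)→(18, 20): d=(16,18) right/bottom  bias=-1
  edge (18, 20)→(6, 18): d=(-12,-2) top-left  bias=+0
  edge (6, 18)→(2, 2): d=(-4,-16) top-left  bias=+0
    (1,2)@(3, 5): e=[30,150,4] → █
    (2,2)@(5, 5): e=[-6,154,36] → ·
    (1,3)@(3, 7): e=[62,126,-4] → ·
    (2,3)@(5, 7): e=[26,130,28] → █
    (3,3)@(7, 7): e=[-10,134,60] → ·
    (2,4)@(5, 9): e=[58,106,20] → █
    (3,4)@(7, 9): e=[22,110,52] → █
    (4,4)@(9, 9): e=[-14,114,84] → ·
    (2,5)@(5, 11): e=[90,82,12] → █
    (4,5)@(9, 11): e=[18,90,76] → █
    (5,5)@(11, 11): e=[-18,94,108] → ·
    (2,6)@(5, 13): e=[122,58,4] → █
  covered (23 px):
    · · · · · · · · · ·
    · · · · · · · · · ·
    · █ · · · · · · · ·
    · · █ · · · · · · ·
    · · █ █ · · · · · ·
    · · █ █ █ · · · · ·
    · · █ █ █ █ · · · ·
    · · · █ █ █ █ · · ·
    · · · █ █ █ █ █ · ·
    · · · · · · █ █ █ ·
    · · · · · · · · · ·
T2:
  2·area = 12
  edge (18, 14)→(2, 0): d=(-16,-14) top-left  bias=+0
  edge (2, 0)→(12, 8): d=(10,8) right/bottom  bias=-1
  edge (12, 8)→(18, 14): d=(6,6) right/bottom  bias=-1
    (2,0)@(5, 1): e=[26,-14,0] → ·  [on edge]
    (3,1)@(7, 3): e=[22,-10,0] → ·  [on edge]
    (4,2)@(9, 5): e=[18,-6,0] → ·  [on edge]
    (5,3)@(11, 7): e=[14,-2,0] → ·  [on edge]
    (6,4)@(13, 9): e=[10,2,0] → ·  [on edge]
    (7,5)@(15, 11): e=[6,6,0] → ·  [on edge]
    (8,6)@(17, 13): e=[2,10,0] → ·  [on edge]
    (9,7)@(19, 15): e=[-2,14,0] → ·  [on edge]
  covered (0 px):
    · · · · · · · · · ·
    · · · · · · · · · ·
    · · · · · · · · · ·
    · · · · · · · · · ·
    · · · · · · · · · ·
    · · · · · · · · · ·
    · · · · · · · · · ·
    · · · · · · · · · ·
    · · · · · · · · · ·
    · · · · · · · · · ·
    · · · · · · · · · ·
T3:
  2·area = 12  (B↔C swapped to make it positive)
  edge (12, 18)→(2, 2): d=(-10,-16) top-left  bias=+0
  edge (2, 2)→(4, 4): d=(2,2) right/bottom  bias=-1
  edge (4, 4)→(12, 18): d=(8,14) right/bottom  bias=-1
    (0,0)@(1, 1): e=[-6,0,18] → ·  [on edge]
    (1,1)@(3, 3): e=[6,0,6] → ·  [on edge]
    (2,2)@(5, 5): e=[18,0,-6] → ·  [on edge]
    (3,3)@(7, 7): e=[30,0,-18] → ·  [on edge]
    (4,4)@(9, 9): e=[42,0,-30] → ·  [on edge]
    (5,5)@(11, 11): e=[54,0,-42] → ·  [on edge]
    (4,6)@(9, 13): e=[2,8,2] → █
    (5,6)@(11, 13): e=[34,4,-26] → ·
    (6,6)@(13, 13): e=[66,0,-54] → ·  [on edge]
    (4,7)@(9, 15): e=[-18,12,18] → ·
    (7,7)@(15, 15): e=[78,0,-66] → ·  [on edge]
    (8,8)@(17, 17): e=[90,0,-78] → ·  [on edge]
    (9,9)@(19, 19): e=[102,0,-90] → ·  [on edge]
  covered (1 px):
    · · · · · · · · · ·
    · · · · · · · · · ·
    · · · · · · · · · ·
    · · · · · · · · · ·
    · · · · · · · · · ·
    · · · · · · · · · ·
    · · · · █ · · · · ·
    · · · · · · · · · ·
    · · · · · · · · · ·
    · · · · · · · · · ·
    · · · · · · · · · ·
T4:
  2·area = 50
  edge (16, 8)→(11, 9): d=(-5,1) right/bottom  bias=-1
  edge (11, 9)→(6, 0): d=(-5,-9) top-left  bias=+0
  edge (6, 0)→(16, 8): d=(10,8) right/bottom  bias=-1
    (3,0)@(7, 1): e=[44,4,2] → █
    (4,0)@(9, 1): e=[42,22,-14] → ·
    (3,1)@(7, 3): e=[34,-6,22] → ·
    (4,1)@(9, 3): e=[32,12,6] → █
    (5,1)@(11, 3): e=[30,30,-10] → ·
    (4,2)@(9, 5): e=[22,2,26] → █
    (5,2)@(11, 5): e=[20,20,10] → █
    (6,2)@(13, 5): e=[18,38,-6] → ·
    (4,3)@(9, 7): e=[12,-8,46] → ·
    (5,3)@(11, 7): e=[10,10,30] → █
    (6,3)@(13, 7): e=[8,28,14] → █
    (7,3)@(15, 7): e=[6,46,-2] → ·
    (5,4)@(11, 9): e=[0,0,50] → ·  [on edge]
    (0,5)@(1, 11): e=[0,-100,150] → ·  [on edge]
  covered (6 px):
    · · · █ · · · · · ·
    · · · · █ · · · · ·
    · · · · █ █ · · · ·
    · · · · · █ █ · · ·
    · · · · · · · · · ·
    · · · · · · · · · ·
    · · · · · · · · · ·
    · · · · · · · · · ·
    · · · · · · · · · ·
    · · · · · · · · · ·
    · · · · · · · · · ·

Answer: [56,140,28]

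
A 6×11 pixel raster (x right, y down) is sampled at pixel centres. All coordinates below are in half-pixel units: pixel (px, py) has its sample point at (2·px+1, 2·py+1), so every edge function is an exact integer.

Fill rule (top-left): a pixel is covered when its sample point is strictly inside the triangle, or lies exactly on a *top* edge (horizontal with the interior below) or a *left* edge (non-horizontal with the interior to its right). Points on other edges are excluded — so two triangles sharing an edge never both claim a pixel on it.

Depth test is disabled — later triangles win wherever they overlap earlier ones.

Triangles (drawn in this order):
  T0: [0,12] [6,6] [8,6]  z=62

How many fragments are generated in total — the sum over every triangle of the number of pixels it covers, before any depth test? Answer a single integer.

T0:
  2·area = 12
  edge (0, 12)→(6, 6): d=(6,-6) top-left  bias=+0
  edge (6, 6)→(8, 6): d=(2,0) top-left  bias=+0
  edge (8, 6)→(0, 12): d=(-8,6) right/bottom  bias=-1
    (5,0)@(11, 1): e=[0,-10,22] → ·  [on edge]
    (4,1)@(9, 3): e=[0,-6,18] → ·  [on edge]
    (3,2)@(7, 5): e=[0,-2,14] → ·  [on edge]
    (2,3)@(5, 7): e=[0,2,10] → #  [on edge]
    (3,3)@(7, 7): e=[12,2,-2] → ·
    (1,4)@(3, 9): e=[0,6,6] → #  [on edge]
    (2,4)@(5, 9): e=[12,6,-6] → ·
    (0,5)@(1, 11): e=[0,10,2] → #  [on edge]
    (1,5)@(3, 11): e=[12,10,-10] → ·
    (0,6)@(1, 13): e=[12,14,-14] → ·
  covered (3 px):
    · · · · · ·
    · · · · · ·
    · · · · · ·
    · · # · · ·
    · # · · · ·
    # · · · · ·
    · · · · · ·
    · · · · · ·
    · · · · · ·
    · · · · · ·
    · · · · · ·

Result: 3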